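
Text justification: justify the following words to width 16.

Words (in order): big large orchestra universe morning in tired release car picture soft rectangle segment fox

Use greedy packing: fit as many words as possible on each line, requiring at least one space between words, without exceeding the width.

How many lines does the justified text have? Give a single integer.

Answer: 7

Derivation:
Line 1: ['big', 'large'] (min_width=9, slack=7)
Line 2: ['orchestra'] (min_width=9, slack=7)
Line 3: ['universe', 'morning'] (min_width=16, slack=0)
Line 4: ['in', 'tired', 'release'] (min_width=16, slack=0)
Line 5: ['car', 'picture', 'soft'] (min_width=16, slack=0)
Line 6: ['rectangle'] (min_width=9, slack=7)
Line 7: ['segment', 'fox'] (min_width=11, slack=5)
Total lines: 7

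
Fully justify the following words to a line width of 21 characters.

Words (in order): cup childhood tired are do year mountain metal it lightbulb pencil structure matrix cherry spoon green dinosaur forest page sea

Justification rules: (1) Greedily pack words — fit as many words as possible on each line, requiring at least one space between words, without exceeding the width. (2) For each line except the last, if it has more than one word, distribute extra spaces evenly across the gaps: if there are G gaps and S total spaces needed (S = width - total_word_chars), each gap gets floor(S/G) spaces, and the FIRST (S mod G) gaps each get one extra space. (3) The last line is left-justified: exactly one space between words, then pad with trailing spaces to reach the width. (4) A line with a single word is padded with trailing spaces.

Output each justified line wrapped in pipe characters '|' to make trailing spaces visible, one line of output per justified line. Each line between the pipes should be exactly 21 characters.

Line 1: ['cup', 'childhood', 'tired'] (min_width=19, slack=2)
Line 2: ['are', 'do', 'year', 'mountain'] (min_width=20, slack=1)
Line 3: ['metal', 'it', 'lightbulb'] (min_width=18, slack=3)
Line 4: ['pencil', 'structure'] (min_width=16, slack=5)
Line 5: ['matrix', 'cherry', 'spoon'] (min_width=19, slack=2)
Line 6: ['green', 'dinosaur', 'forest'] (min_width=21, slack=0)
Line 7: ['page', 'sea'] (min_width=8, slack=13)

Answer: |cup  childhood  tired|
|are  do year mountain|
|metal   it  lightbulb|
|pencil      structure|
|matrix  cherry  spoon|
|green dinosaur forest|
|page sea             |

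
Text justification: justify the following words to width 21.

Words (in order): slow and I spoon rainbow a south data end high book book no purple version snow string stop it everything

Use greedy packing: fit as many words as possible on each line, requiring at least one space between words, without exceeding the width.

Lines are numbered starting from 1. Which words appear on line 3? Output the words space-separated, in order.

Answer: end high book book no

Derivation:
Line 1: ['slow', 'and', 'I', 'spoon'] (min_width=16, slack=5)
Line 2: ['rainbow', 'a', 'south', 'data'] (min_width=20, slack=1)
Line 3: ['end', 'high', 'book', 'book', 'no'] (min_width=21, slack=0)
Line 4: ['purple', 'version', 'snow'] (min_width=19, slack=2)
Line 5: ['string', 'stop', 'it'] (min_width=14, slack=7)
Line 6: ['everything'] (min_width=10, slack=11)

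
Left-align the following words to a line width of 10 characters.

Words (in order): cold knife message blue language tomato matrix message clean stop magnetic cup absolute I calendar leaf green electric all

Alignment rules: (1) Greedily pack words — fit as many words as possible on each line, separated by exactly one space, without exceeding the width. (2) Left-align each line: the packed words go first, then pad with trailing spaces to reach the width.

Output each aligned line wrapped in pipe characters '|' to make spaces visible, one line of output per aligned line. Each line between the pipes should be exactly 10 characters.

Answer: |cold knife|
|message   |
|blue      |
|language  |
|tomato    |
|matrix    |
|message   |
|clean stop|
|magnetic  |
|cup       |
|absolute I|
|calendar  |
|leaf green|
|electric  |
|all       |

Derivation:
Line 1: ['cold', 'knife'] (min_width=10, slack=0)
Line 2: ['message'] (min_width=7, slack=3)
Line 3: ['blue'] (min_width=4, slack=6)
Line 4: ['language'] (min_width=8, slack=2)
Line 5: ['tomato'] (min_width=6, slack=4)
Line 6: ['matrix'] (min_width=6, slack=4)
Line 7: ['message'] (min_width=7, slack=3)
Line 8: ['clean', 'stop'] (min_width=10, slack=0)
Line 9: ['magnetic'] (min_width=8, slack=2)
Line 10: ['cup'] (min_width=3, slack=7)
Line 11: ['absolute', 'I'] (min_width=10, slack=0)
Line 12: ['calendar'] (min_width=8, slack=2)
Line 13: ['leaf', 'green'] (min_width=10, slack=0)
Line 14: ['electric'] (min_width=8, slack=2)
Line 15: ['all'] (min_width=3, slack=7)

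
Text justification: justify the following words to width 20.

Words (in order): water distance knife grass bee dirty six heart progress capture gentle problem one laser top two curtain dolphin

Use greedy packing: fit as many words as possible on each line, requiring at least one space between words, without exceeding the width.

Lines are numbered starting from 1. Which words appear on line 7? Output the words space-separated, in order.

Answer: dolphin

Derivation:
Line 1: ['water', 'distance', 'knife'] (min_width=20, slack=0)
Line 2: ['grass', 'bee', 'dirty', 'six'] (min_width=19, slack=1)
Line 3: ['heart', 'progress'] (min_width=14, slack=6)
Line 4: ['capture', 'gentle'] (min_width=14, slack=6)
Line 5: ['problem', 'one', 'laser'] (min_width=17, slack=3)
Line 6: ['top', 'two', 'curtain'] (min_width=15, slack=5)
Line 7: ['dolphin'] (min_width=7, slack=13)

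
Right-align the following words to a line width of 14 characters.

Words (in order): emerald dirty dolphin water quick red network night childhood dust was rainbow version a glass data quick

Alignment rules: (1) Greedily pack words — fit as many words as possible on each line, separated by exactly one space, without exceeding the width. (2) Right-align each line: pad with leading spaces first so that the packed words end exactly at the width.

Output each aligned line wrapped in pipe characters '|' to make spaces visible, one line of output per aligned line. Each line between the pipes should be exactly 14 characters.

Answer: | emerald dirty|
| dolphin water|
|     quick red|
| network night|
|childhood dust|
|   was rainbow|
|     version a|
|    glass data|
|         quick|

Derivation:
Line 1: ['emerald', 'dirty'] (min_width=13, slack=1)
Line 2: ['dolphin', 'water'] (min_width=13, slack=1)
Line 3: ['quick', 'red'] (min_width=9, slack=5)
Line 4: ['network', 'night'] (min_width=13, slack=1)
Line 5: ['childhood', 'dust'] (min_width=14, slack=0)
Line 6: ['was', 'rainbow'] (min_width=11, slack=3)
Line 7: ['version', 'a'] (min_width=9, slack=5)
Line 8: ['glass', 'data'] (min_width=10, slack=4)
Line 9: ['quick'] (min_width=5, slack=9)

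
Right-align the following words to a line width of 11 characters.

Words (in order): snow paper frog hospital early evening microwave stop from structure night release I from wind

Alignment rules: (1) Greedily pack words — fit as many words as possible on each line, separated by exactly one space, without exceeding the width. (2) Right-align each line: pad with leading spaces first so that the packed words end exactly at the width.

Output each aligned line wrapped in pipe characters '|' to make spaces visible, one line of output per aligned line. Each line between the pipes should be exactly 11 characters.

Line 1: ['snow', 'paper'] (min_width=10, slack=1)
Line 2: ['frog'] (min_width=4, slack=7)
Line 3: ['hospital'] (min_width=8, slack=3)
Line 4: ['early'] (min_width=5, slack=6)
Line 5: ['evening'] (min_width=7, slack=4)
Line 6: ['microwave'] (min_width=9, slack=2)
Line 7: ['stop', 'from'] (min_width=9, slack=2)
Line 8: ['structure'] (min_width=9, slack=2)
Line 9: ['night'] (min_width=5, slack=6)
Line 10: ['release', 'I'] (min_width=9, slack=2)
Line 11: ['from', 'wind'] (min_width=9, slack=2)

Answer: | snow paper|
|       frog|
|   hospital|
|      early|
|    evening|
|  microwave|
|  stop from|
|  structure|
|      night|
|  release I|
|  from wind|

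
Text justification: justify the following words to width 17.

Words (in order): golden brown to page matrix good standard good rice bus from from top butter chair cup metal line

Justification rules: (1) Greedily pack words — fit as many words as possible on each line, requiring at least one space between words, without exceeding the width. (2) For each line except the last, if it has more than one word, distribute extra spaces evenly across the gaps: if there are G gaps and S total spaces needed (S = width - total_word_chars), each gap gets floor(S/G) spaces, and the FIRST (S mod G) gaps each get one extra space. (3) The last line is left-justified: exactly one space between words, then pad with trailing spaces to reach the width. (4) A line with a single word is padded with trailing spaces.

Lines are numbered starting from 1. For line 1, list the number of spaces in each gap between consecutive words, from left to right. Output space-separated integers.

Answer: 2 2

Derivation:
Line 1: ['golden', 'brown', 'to'] (min_width=15, slack=2)
Line 2: ['page', 'matrix', 'good'] (min_width=16, slack=1)
Line 3: ['standard', 'good'] (min_width=13, slack=4)
Line 4: ['rice', 'bus', 'from'] (min_width=13, slack=4)
Line 5: ['from', 'top', 'butter'] (min_width=15, slack=2)
Line 6: ['chair', 'cup', 'metal'] (min_width=15, slack=2)
Line 7: ['line'] (min_width=4, slack=13)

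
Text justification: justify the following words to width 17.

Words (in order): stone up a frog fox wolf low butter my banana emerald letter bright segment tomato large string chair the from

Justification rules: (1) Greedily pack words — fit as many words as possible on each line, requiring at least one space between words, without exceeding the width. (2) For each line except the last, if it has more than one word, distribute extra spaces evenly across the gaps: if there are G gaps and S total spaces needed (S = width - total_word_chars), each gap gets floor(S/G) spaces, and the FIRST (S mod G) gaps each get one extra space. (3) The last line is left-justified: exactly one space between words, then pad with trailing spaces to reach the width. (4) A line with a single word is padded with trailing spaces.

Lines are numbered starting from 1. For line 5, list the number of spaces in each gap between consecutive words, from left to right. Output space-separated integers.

Line 1: ['stone', 'up', 'a', 'frog'] (min_width=15, slack=2)
Line 2: ['fox', 'wolf', 'low'] (min_width=12, slack=5)
Line 3: ['butter', 'my', 'banana'] (min_width=16, slack=1)
Line 4: ['emerald', 'letter'] (min_width=14, slack=3)
Line 5: ['bright', 'segment'] (min_width=14, slack=3)
Line 6: ['tomato', 'large'] (min_width=12, slack=5)
Line 7: ['string', 'chair', 'the'] (min_width=16, slack=1)
Line 8: ['from'] (min_width=4, slack=13)

Answer: 4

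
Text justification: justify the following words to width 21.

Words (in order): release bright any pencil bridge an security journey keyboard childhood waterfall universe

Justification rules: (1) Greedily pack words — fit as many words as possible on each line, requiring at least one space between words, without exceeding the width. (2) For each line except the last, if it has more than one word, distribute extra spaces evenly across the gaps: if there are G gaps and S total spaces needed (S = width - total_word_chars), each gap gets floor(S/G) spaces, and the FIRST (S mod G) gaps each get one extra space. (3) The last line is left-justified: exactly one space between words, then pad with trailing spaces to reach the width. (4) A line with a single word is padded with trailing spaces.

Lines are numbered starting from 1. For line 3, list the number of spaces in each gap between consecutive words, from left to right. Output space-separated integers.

Line 1: ['release', 'bright', 'any'] (min_width=18, slack=3)
Line 2: ['pencil', 'bridge', 'an'] (min_width=16, slack=5)
Line 3: ['security', 'journey'] (min_width=16, slack=5)
Line 4: ['keyboard', 'childhood'] (min_width=18, slack=3)
Line 5: ['waterfall', 'universe'] (min_width=18, slack=3)

Answer: 6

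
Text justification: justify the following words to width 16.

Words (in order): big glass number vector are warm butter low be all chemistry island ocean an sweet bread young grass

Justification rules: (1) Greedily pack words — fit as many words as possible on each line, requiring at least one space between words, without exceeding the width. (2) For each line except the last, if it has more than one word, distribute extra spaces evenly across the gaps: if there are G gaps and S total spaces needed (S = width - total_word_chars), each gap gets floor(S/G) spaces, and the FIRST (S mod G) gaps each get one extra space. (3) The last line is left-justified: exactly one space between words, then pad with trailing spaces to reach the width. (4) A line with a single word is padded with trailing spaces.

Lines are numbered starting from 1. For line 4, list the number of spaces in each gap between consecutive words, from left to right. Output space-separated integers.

Line 1: ['big', 'glass', 'number'] (min_width=16, slack=0)
Line 2: ['vector', 'are', 'warm'] (min_width=15, slack=1)
Line 3: ['butter', 'low', 'be'] (min_width=13, slack=3)
Line 4: ['all', 'chemistry'] (min_width=13, slack=3)
Line 5: ['island', 'ocean', 'an'] (min_width=15, slack=1)
Line 6: ['sweet', 'bread'] (min_width=11, slack=5)
Line 7: ['young', 'grass'] (min_width=11, slack=5)

Answer: 4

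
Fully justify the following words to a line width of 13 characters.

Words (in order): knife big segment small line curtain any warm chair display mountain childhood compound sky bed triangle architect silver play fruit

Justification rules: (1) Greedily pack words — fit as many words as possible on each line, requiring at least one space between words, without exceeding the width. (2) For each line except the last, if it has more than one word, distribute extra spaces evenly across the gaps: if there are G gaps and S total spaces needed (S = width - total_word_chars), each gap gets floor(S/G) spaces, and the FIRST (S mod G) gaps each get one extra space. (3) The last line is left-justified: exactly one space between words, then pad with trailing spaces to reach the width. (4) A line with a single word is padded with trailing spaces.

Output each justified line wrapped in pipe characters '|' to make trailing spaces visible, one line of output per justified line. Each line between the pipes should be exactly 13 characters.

Line 1: ['knife', 'big'] (min_width=9, slack=4)
Line 2: ['segment', 'small'] (min_width=13, slack=0)
Line 3: ['line', 'curtain'] (min_width=12, slack=1)
Line 4: ['any', 'warm'] (min_width=8, slack=5)
Line 5: ['chair', 'display'] (min_width=13, slack=0)
Line 6: ['mountain'] (min_width=8, slack=5)
Line 7: ['childhood'] (min_width=9, slack=4)
Line 8: ['compound', 'sky'] (min_width=12, slack=1)
Line 9: ['bed', 'triangle'] (min_width=12, slack=1)
Line 10: ['architect'] (min_width=9, slack=4)
Line 11: ['silver', 'play'] (min_width=11, slack=2)
Line 12: ['fruit'] (min_width=5, slack=8)

Answer: |knife     big|
|segment small|
|line  curtain|
|any      warm|
|chair display|
|mountain     |
|childhood    |
|compound  sky|
|bed  triangle|
|architect    |
|silver   play|
|fruit        |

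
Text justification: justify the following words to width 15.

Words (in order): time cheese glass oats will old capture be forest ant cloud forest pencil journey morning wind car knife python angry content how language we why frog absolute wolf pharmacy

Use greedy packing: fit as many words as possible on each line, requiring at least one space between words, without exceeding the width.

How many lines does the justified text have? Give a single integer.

Answer: 13

Derivation:
Line 1: ['time', 'cheese'] (min_width=11, slack=4)
Line 2: ['glass', 'oats', 'will'] (min_width=15, slack=0)
Line 3: ['old', 'capture', 'be'] (min_width=14, slack=1)
Line 4: ['forest', 'ant'] (min_width=10, slack=5)
Line 5: ['cloud', 'forest'] (min_width=12, slack=3)
Line 6: ['pencil', 'journey'] (min_width=14, slack=1)
Line 7: ['morning', 'wind'] (min_width=12, slack=3)
Line 8: ['car', 'knife'] (min_width=9, slack=6)
Line 9: ['python', 'angry'] (min_width=12, slack=3)
Line 10: ['content', 'how'] (min_width=11, slack=4)
Line 11: ['language', 'we', 'why'] (min_width=15, slack=0)
Line 12: ['frog', 'absolute'] (min_width=13, slack=2)
Line 13: ['wolf', 'pharmacy'] (min_width=13, slack=2)
Total lines: 13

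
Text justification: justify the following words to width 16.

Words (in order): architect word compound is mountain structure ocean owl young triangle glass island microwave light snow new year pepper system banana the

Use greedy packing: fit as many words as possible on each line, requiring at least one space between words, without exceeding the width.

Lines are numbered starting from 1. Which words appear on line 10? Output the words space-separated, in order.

Line 1: ['architect', 'word'] (min_width=14, slack=2)
Line 2: ['compound', 'is'] (min_width=11, slack=5)
Line 3: ['mountain'] (min_width=8, slack=8)
Line 4: ['structure', 'ocean'] (min_width=15, slack=1)
Line 5: ['owl', 'young'] (min_width=9, slack=7)
Line 6: ['triangle', 'glass'] (min_width=14, slack=2)
Line 7: ['island', 'microwave'] (min_width=16, slack=0)
Line 8: ['light', 'snow', 'new'] (min_width=14, slack=2)
Line 9: ['year', 'pepper'] (min_width=11, slack=5)
Line 10: ['system', 'banana'] (min_width=13, slack=3)
Line 11: ['the'] (min_width=3, slack=13)

Answer: system banana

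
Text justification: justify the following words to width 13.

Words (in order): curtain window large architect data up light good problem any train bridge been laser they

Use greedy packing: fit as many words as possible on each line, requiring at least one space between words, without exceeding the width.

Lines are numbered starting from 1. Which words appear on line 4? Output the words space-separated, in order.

Answer: data up light

Derivation:
Line 1: ['curtain'] (min_width=7, slack=6)
Line 2: ['window', 'large'] (min_width=12, slack=1)
Line 3: ['architect'] (min_width=9, slack=4)
Line 4: ['data', 'up', 'light'] (min_width=13, slack=0)
Line 5: ['good', 'problem'] (min_width=12, slack=1)
Line 6: ['any', 'train'] (min_width=9, slack=4)
Line 7: ['bridge', 'been'] (min_width=11, slack=2)
Line 8: ['laser', 'they'] (min_width=10, slack=3)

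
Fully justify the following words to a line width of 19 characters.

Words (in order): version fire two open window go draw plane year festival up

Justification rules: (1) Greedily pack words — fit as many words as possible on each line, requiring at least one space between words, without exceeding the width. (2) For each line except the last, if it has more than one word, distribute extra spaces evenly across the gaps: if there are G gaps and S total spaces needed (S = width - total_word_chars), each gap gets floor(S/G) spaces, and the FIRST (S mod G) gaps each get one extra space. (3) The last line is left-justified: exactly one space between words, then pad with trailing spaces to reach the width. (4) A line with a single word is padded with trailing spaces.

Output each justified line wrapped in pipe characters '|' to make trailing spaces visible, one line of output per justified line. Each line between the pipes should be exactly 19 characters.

Answer: |version   fire  two|
|open window go draw|
|plane year festival|
|up                 |

Derivation:
Line 1: ['version', 'fire', 'two'] (min_width=16, slack=3)
Line 2: ['open', 'window', 'go', 'draw'] (min_width=19, slack=0)
Line 3: ['plane', 'year', 'festival'] (min_width=19, slack=0)
Line 4: ['up'] (min_width=2, slack=17)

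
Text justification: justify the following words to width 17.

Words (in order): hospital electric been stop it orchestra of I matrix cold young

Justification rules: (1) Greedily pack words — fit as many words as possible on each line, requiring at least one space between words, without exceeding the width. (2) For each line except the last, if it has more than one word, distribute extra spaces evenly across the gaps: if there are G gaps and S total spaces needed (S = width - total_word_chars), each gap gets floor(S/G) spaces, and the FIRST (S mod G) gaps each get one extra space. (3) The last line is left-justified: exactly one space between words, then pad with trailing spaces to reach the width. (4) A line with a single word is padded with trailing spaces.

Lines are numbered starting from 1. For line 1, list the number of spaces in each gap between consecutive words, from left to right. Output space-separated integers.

Line 1: ['hospital', 'electric'] (min_width=17, slack=0)
Line 2: ['been', 'stop', 'it'] (min_width=12, slack=5)
Line 3: ['orchestra', 'of', 'I'] (min_width=14, slack=3)
Line 4: ['matrix', 'cold', 'young'] (min_width=17, slack=0)

Answer: 1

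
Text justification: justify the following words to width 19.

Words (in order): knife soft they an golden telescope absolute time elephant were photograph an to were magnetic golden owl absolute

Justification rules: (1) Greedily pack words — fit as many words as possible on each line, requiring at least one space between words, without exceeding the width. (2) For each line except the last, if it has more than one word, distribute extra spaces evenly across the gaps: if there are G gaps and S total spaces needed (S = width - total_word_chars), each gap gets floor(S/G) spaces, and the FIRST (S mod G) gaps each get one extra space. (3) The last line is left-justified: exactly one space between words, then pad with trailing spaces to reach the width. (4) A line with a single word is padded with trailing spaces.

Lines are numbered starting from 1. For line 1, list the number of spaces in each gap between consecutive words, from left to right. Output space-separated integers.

Answer: 2 1 1

Derivation:
Line 1: ['knife', 'soft', 'they', 'an'] (min_width=18, slack=1)
Line 2: ['golden', 'telescope'] (min_width=16, slack=3)
Line 3: ['absolute', 'time'] (min_width=13, slack=6)
Line 4: ['elephant', 'were'] (min_width=13, slack=6)
Line 5: ['photograph', 'an', 'to'] (min_width=16, slack=3)
Line 6: ['were', 'magnetic'] (min_width=13, slack=6)
Line 7: ['golden', 'owl', 'absolute'] (min_width=19, slack=0)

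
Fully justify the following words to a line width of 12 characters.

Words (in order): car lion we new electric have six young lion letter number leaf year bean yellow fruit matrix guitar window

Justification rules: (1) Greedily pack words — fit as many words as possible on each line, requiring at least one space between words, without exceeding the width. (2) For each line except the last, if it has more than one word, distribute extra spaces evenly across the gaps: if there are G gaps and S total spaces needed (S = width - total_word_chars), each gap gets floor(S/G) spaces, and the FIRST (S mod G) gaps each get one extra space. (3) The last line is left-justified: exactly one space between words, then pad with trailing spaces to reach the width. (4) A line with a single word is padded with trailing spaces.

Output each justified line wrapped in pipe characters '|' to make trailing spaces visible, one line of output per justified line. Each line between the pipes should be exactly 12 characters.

Line 1: ['car', 'lion', 'we'] (min_width=11, slack=1)
Line 2: ['new', 'electric'] (min_width=12, slack=0)
Line 3: ['have', 'six'] (min_width=8, slack=4)
Line 4: ['young', 'lion'] (min_width=10, slack=2)
Line 5: ['letter'] (min_width=6, slack=6)
Line 6: ['number', 'leaf'] (min_width=11, slack=1)
Line 7: ['year', 'bean'] (min_width=9, slack=3)
Line 8: ['yellow', 'fruit'] (min_width=12, slack=0)
Line 9: ['matrix'] (min_width=6, slack=6)
Line 10: ['guitar'] (min_width=6, slack=6)
Line 11: ['window'] (min_width=6, slack=6)

Answer: |car  lion we|
|new electric|
|have     six|
|young   lion|
|letter      |
|number  leaf|
|year    bean|
|yellow fruit|
|matrix      |
|guitar      |
|window      |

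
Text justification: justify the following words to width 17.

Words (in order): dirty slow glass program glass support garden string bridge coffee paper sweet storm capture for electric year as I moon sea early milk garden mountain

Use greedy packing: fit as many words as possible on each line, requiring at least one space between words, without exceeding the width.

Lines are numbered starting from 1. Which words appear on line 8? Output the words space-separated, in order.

Answer: electric year as

Derivation:
Line 1: ['dirty', 'slow', 'glass'] (min_width=16, slack=1)
Line 2: ['program', 'glass'] (min_width=13, slack=4)
Line 3: ['support', 'garden'] (min_width=14, slack=3)
Line 4: ['string', 'bridge'] (min_width=13, slack=4)
Line 5: ['coffee', 'paper'] (min_width=12, slack=5)
Line 6: ['sweet', 'storm'] (min_width=11, slack=6)
Line 7: ['capture', 'for'] (min_width=11, slack=6)
Line 8: ['electric', 'year', 'as'] (min_width=16, slack=1)
Line 9: ['I', 'moon', 'sea', 'early'] (min_width=16, slack=1)
Line 10: ['milk', 'garden'] (min_width=11, slack=6)
Line 11: ['mountain'] (min_width=8, slack=9)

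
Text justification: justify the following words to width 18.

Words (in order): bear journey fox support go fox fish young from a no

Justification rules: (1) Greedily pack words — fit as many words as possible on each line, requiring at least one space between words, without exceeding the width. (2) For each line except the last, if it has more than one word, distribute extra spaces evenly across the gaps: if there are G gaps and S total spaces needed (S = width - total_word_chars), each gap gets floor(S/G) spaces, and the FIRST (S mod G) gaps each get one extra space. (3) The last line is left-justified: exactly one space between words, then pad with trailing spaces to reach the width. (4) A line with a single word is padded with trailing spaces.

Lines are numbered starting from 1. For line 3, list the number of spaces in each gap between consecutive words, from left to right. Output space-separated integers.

Answer: 2 1 1

Derivation:
Line 1: ['bear', 'journey', 'fox'] (min_width=16, slack=2)
Line 2: ['support', 'go', 'fox'] (min_width=14, slack=4)
Line 3: ['fish', 'young', 'from', 'a'] (min_width=17, slack=1)
Line 4: ['no'] (min_width=2, slack=16)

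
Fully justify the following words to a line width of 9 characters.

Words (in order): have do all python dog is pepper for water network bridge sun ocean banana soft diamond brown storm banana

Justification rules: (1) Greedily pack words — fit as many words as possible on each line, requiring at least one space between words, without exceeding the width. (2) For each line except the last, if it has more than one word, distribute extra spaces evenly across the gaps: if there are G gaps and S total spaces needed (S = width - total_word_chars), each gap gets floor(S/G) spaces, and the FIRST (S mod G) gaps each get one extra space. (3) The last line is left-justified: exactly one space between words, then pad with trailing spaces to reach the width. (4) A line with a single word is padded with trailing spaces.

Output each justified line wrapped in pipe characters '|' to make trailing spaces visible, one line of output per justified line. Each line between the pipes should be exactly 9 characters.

Answer: |have   do|
|all      |
|python   |
|dog    is|
|pepper   |
|for water|
|network  |
|bridge   |
|sun ocean|
|banana   |
|soft     |
|diamond  |
|brown    |
|storm    |
|banana   |

Derivation:
Line 1: ['have', 'do'] (min_width=7, slack=2)
Line 2: ['all'] (min_width=3, slack=6)
Line 3: ['python'] (min_width=6, slack=3)
Line 4: ['dog', 'is'] (min_width=6, slack=3)
Line 5: ['pepper'] (min_width=6, slack=3)
Line 6: ['for', 'water'] (min_width=9, slack=0)
Line 7: ['network'] (min_width=7, slack=2)
Line 8: ['bridge'] (min_width=6, slack=3)
Line 9: ['sun', 'ocean'] (min_width=9, slack=0)
Line 10: ['banana'] (min_width=6, slack=3)
Line 11: ['soft'] (min_width=4, slack=5)
Line 12: ['diamond'] (min_width=7, slack=2)
Line 13: ['brown'] (min_width=5, slack=4)
Line 14: ['storm'] (min_width=5, slack=4)
Line 15: ['banana'] (min_width=6, slack=3)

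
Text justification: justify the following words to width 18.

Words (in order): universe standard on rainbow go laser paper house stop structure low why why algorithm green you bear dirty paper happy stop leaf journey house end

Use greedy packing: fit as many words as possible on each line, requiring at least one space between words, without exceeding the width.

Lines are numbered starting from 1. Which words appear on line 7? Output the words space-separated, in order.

Line 1: ['universe', 'standard'] (min_width=17, slack=1)
Line 2: ['on', 'rainbow', 'go'] (min_width=13, slack=5)
Line 3: ['laser', 'paper', 'house'] (min_width=17, slack=1)
Line 4: ['stop', 'structure', 'low'] (min_width=18, slack=0)
Line 5: ['why', 'why', 'algorithm'] (min_width=17, slack=1)
Line 6: ['green', 'you', 'bear'] (min_width=14, slack=4)
Line 7: ['dirty', 'paper', 'happy'] (min_width=17, slack=1)
Line 8: ['stop', 'leaf', 'journey'] (min_width=17, slack=1)
Line 9: ['house', 'end'] (min_width=9, slack=9)

Answer: dirty paper happy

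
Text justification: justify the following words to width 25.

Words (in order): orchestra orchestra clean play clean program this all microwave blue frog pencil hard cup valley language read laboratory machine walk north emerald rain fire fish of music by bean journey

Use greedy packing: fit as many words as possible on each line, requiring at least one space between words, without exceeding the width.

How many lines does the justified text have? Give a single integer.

Line 1: ['orchestra', 'orchestra', 'clean'] (min_width=25, slack=0)
Line 2: ['play', 'clean', 'program', 'this'] (min_width=23, slack=2)
Line 3: ['all', 'microwave', 'blue', 'frog'] (min_width=23, slack=2)
Line 4: ['pencil', 'hard', 'cup', 'valley'] (min_width=22, slack=3)
Line 5: ['language', 'read', 'laboratory'] (min_width=24, slack=1)
Line 6: ['machine', 'walk', 'north'] (min_width=18, slack=7)
Line 7: ['emerald', 'rain', 'fire', 'fish', 'of'] (min_width=25, slack=0)
Line 8: ['music', 'by', 'bean', 'journey'] (min_width=21, slack=4)
Total lines: 8

Answer: 8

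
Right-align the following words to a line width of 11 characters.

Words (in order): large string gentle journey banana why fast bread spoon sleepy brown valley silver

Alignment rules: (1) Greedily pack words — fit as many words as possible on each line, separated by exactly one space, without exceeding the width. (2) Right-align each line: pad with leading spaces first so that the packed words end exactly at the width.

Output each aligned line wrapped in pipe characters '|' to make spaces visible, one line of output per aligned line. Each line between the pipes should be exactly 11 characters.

Answer: |      large|
|     string|
|     gentle|
|    journey|
| banana why|
| fast bread|
|      spoon|
|     sleepy|
|      brown|
|     valley|
|     silver|

Derivation:
Line 1: ['large'] (min_width=5, slack=6)
Line 2: ['string'] (min_width=6, slack=5)
Line 3: ['gentle'] (min_width=6, slack=5)
Line 4: ['journey'] (min_width=7, slack=4)
Line 5: ['banana', 'why'] (min_width=10, slack=1)
Line 6: ['fast', 'bread'] (min_width=10, slack=1)
Line 7: ['spoon'] (min_width=5, slack=6)
Line 8: ['sleepy'] (min_width=6, slack=5)
Line 9: ['brown'] (min_width=5, slack=6)
Line 10: ['valley'] (min_width=6, slack=5)
Line 11: ['silver'] (min_width=6, slack=5)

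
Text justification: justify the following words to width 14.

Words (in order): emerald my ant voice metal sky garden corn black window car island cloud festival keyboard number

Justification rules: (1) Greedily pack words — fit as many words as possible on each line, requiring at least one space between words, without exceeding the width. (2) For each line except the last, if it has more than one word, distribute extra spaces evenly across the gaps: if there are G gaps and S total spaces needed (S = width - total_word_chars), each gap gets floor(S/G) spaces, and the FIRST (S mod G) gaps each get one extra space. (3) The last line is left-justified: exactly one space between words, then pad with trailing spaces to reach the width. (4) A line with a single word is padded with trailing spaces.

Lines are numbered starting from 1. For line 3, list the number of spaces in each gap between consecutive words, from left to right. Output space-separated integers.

Line 1: ['emerald', 'my', 'ant'] (min_width=14, slack=0)
Line 2: ['voice', 'metal'] (min_width=11, slack=3)
Line 3: ['sky', 'garden'] (min_width=10, slack=4)
Line 4: ['corn', 'black'] (min_width=10, slack=4)
Line 5: ['window', 'car'] (min_width=10, slack=4)
Line 6: ['island', 'cloud'] (min_width=12, slack=2)
Line 7: ['festival'] (min_width=8, slack=6)
Line 8: ['keyboard'] (min_width=8, slack=6)
Line 9: ['number'] (min_width=6, slack=8)

Answer: 5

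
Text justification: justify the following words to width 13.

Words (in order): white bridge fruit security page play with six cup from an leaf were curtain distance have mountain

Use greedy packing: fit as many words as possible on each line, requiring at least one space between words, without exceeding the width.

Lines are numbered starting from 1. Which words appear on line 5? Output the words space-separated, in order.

Answer: cup from an

Derivation:
Line 1: ['white', 'bridge'] (min_width=12, slack=1)
Line 2: ['fruit'] (min_width=5, slack=8)
Line 3: ['security', 'page'] (min_width=13, slack=0)
Line 4: ['play', 'with', 'six'] (min_width=13, slack=0)
Line 5: ['cup', 'from', 'an'] (min_width=11, slack=2)
Line 6: ['leaf', 'were'] (min_width=9, slack=4)
Line 7: ['curtain'] (min_width=7, slack=6)
Line 8: ['distance', 'have'] (min_width=13, slack=0)
Line 9: ['mountain'] (min_width=8, slack=5)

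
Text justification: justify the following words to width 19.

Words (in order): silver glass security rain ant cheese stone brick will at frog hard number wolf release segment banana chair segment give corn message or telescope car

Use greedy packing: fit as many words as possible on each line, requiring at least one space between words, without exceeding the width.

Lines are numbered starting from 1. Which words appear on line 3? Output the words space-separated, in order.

Line 1: ['silver', 'glass'] (min_width=12, slack=7)
Line 2: ['security', 'rain', 'ant'] (min_width=17, slack=2)
Line 3: ['cheese', 'stone', 'brick'] (min_width=18, slack=1)
Line 4: ['will', 'at', 'frog', 'hard'] (min_width=17, slack=2)
Line 5: ['number', 'wolf', 'release'] (min_width=19, slack=0)
Line 6: ['segment', 'banana'] (min_width=14, slack=5)
Line 7: ['chair', 'segment', 'give'] (min_width=18, slack=1)
Line 8: ['corn', 'message', 'or'] (min_width=15, slack=4)
Line 9: ['telescope', 'car'] (min_width=13, slack=6)

Answer: cheese stone brick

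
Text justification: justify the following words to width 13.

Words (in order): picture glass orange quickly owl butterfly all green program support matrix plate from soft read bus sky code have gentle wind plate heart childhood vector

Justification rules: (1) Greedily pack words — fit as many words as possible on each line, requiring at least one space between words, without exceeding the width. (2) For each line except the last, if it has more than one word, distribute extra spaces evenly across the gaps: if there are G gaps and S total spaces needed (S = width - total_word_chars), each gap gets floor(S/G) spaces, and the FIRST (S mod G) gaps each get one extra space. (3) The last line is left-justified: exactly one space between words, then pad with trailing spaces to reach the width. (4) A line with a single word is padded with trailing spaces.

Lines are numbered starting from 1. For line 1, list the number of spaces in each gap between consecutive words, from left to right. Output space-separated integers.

Answer: 1

Derivation:
Line 1: ['picture', 'glass'] (min_width=13, slack=0)
Line 2: ['orange'] (min_width=6, slack=7)
Line 3: ['quickly', 'owl'] (min_width=11, slack=2)
Line 4: ['butterfly', 'all'] (min_width=13, slack=0)
Line 5: ['green', 'program'] (min_width=13, slack=0)
Line 6: ['support'] (min_width=7, slack=6)
Line 7: ['matrix', 'plate'] (min_width=12, slack=1)
Line 8: ['from', 'soft'] (min_width=9, slack=4)
Line 9: ['read', 'bus', 'sky'] (min_width=12, slack=1)
Line 10: ['code', 'have'] (min_width=9, slack=4)
Line 11: ['gentle', 'wind'] (min_width=11, slack=2)
Line 12: ['plate', 'heart'] (min_width=11, slack=2)
Line 13: ['childhood'] (min_width=9, slack=4)
Line 14: ['vector'] (min_width=6, slack=7)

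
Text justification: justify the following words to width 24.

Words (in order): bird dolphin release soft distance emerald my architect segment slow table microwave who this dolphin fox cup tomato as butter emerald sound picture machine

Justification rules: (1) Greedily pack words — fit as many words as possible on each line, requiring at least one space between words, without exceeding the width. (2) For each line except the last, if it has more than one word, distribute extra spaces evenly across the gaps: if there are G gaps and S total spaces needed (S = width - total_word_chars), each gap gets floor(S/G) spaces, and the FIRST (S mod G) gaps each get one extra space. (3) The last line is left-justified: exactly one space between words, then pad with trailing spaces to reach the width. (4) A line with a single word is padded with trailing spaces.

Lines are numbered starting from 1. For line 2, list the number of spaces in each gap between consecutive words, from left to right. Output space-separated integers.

Line 1: ['bird', 'dolphin', 'release'] (min_width=20, slack=4)
Line 2: ['soft', 'distance', 'emerald', 'my'] (min_width=24, slack=0)
Line 3: ['architect', 'segment', 'slow'] (min_width=22, slack=2)
Line 4: ['table', 'microwave', 'who', 'this'] (min_width=24, slack=0)
Line 5: ['dolphin', 'fox', 'cup', 'tomato'] (min_width=22, slack=2)
Line 6: ['as', 'butter', 'emerald', 'sound'] (min_width=23, slack=1)
Line 7: ['picture', 'machine'] (min_width=15, slack=9)

Answer: 1 1 1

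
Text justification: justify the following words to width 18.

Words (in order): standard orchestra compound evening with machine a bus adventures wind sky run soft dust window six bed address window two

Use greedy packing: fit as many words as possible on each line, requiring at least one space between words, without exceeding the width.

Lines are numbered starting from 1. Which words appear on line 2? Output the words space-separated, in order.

Answer: compound evening

Derivation:
Line 1: ['standard', 'orchestra'] (min_width=18, slack=0)
Line 2: ['compound', 'evening'] (min_width=16, slack=2)
Line 3: ['with', 'machine', 'a', 'bus'] (min_width=18, slack=0)
Line 4: ['adventures', 'wind'] (min_width=15, slack=3)
Line 5: ['sky', 'run', 'soft', 'dust'] (min_width=17, slack=1)
Line 6: ['window', 'six', 'bed'] (min_width=14, slack=4)
Line 7: ['address', 'window', 'two'] (min_width=18, slack=0)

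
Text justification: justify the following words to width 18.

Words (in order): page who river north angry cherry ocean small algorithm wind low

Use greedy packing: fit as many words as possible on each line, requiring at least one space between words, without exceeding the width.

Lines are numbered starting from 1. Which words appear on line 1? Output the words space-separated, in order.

Answer: page who river

Derivation:
Line 1: ['page', 'who', 'river'] (min_width=14, slack=4)
Line 2: ['north', 'angry', 'cherry'] (min_width=18, slack=0)
Line 3: ['ocean', 'small'] (min_width=11, slack=7)
Line 4: ['algorithm', 'wind', 'low'] (min_width=18, slack=0)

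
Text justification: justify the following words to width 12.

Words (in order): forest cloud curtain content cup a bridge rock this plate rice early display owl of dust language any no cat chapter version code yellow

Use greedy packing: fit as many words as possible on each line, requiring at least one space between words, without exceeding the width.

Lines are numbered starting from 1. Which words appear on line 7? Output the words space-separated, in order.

Line 1: ['forest', 'cloud'] (min_width=12, slack=0)
Line 2: ['curtain'] (min_width=7, slack=5)
Line 3: ['content', 'cup'] (min_width=11, slack=1)
Line 4: ['a', 'bridge'] (min_width=8, slack=4)
Line 5: ['rock', 'this'] (min_width=9, slack=3)
Line 6: ['plate', 'rice'] (min_width=10, slack=2)
Line 7: ['early'] (min_width=5, slack=7)
Line 8: ['display', 'owl'] (min_width=11, slack=1)
Line 9: ['of', 'dust'] (min_width=7, slack=5)
Line 10: ['language', 'any'] (min_width=12, slack=0)
Line 11: ['no', 'cat'] (min_width=6, slack=6)
Line 12: ['chapter'] (min_width=7, slack=5)
Line 13: ['version', 'code'] (min_width=12, slack=0)
Line 14: ['yellow'] (min_width=6, slack=6)

Answer: early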